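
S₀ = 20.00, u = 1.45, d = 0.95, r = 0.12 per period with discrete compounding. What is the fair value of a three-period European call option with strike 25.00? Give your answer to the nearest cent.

Risk-neutral probability p = (1 + 0.12 − 0.95)/(1.45 − 0.95) = 0.1700/0.5000 = 0.3400
Terminal stock prices: S_uuu = 60.97, S_uud = 39.95, S_udd = 26.17, S_ddd = 17.15
Terminal payoffs (S − K): max(35.97, 0) = 35.97, max(14.95, 0) = 14.95, max(1.172, 0) = 1.172, max(-7.853, 0) = 0
Node uu (S = 42.05): V_uu = 1/1.12·[0.3400·35.9725 + 0.6600·14.9475] = 19.7286
Node ud (S = 27.55): V_ud = 1/1.12·[0.3400·14.9475 + 0.6600·1.1725] = 5.2286
Node dd (S = 18.05): V_dd = 1/1.12·[0.3400·1.1725 + 0.6600·0.0000] = 0.3559
Node u (S = 29): V_u = 1/1.12·[0.3400·19.7286 + 0.6600·5.2286] = 9.0702
Node d (S = 19): V_d = 1/1.12·[0.3400·5.2286 + 0.6600·0.3559] = 1.7970
Node 0 (S = 20): V_0 = 1/1.12·[0.3400·9.0702 + 0.6600·1.7970] = 3.8124

3.81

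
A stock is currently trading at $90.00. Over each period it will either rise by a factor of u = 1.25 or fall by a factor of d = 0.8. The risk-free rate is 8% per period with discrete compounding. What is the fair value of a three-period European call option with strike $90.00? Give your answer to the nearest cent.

Risk-neutral probability p = (1 + 0.08 − 0.8)/(1.25 − 0.8) = 0.2800/0.4500 = 0.6222
Terminal stock prices: S_uuu = 175.8, S_uud = 112.5, S_udd = 72, S_ddd = 46.08
Terminal payoffs (S − K): max(85.78, 0) = 85.78, max(22.5, 0) = 22.5, max(-18, 0) = 0, max(-43.92, 0) = 0
Node uu (S = 140.6): V_uu = 1/1.08·[0.6222·85.7812 + 0.3778·22.5000] = 57.2917
Node ud (S = 90): V_ud = 1/1.08·[0.6222·22.5000 + 0.3778·0.0000] = 12.9630
Node dd (S = 57.6): V_dd = 1/1.08·[0.6222·0.0000 + 0.3778·0.0000] = 0.0000
Node u (S = 112.5): V_u = 1/1.08·[0.6222·57.2917 + 0.3778·12.9630] = 37.5419
Node d (S = 72): V_d = 1/1.08·[0.6222·12.9630 + 0.3778·0.0000] = 7.4684
Node 0 (S = 90): V_0 = 1/1.08·[0.6222·37.5419 + 0.3778·7.4684] = 24.2415

$24.24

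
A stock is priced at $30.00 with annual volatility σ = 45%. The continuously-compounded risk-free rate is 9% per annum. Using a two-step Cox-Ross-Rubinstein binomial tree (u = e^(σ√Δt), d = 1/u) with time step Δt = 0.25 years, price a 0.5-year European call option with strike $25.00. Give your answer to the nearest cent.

CRR parameters: u = e^(σ√Δt) = e^(0.45·√0.25) = 1.2523, d = 1/u = 0.7985
Per-period rate: rΔt = 0.09·0.25 = 0.0225, so R = e^0.0225 = 1.0228
Risk-neutral probability p = (e^0.0225 − 0.7985)/(1.2523 − 0.7985) = 0.2242/0.4538 = 0.4941
Terminal stock prices: S_uu = 47.05, S_ud = 30, S_dd = 19.13
Terminal payoffs (S − K): max(22.05, 0) = 22.05, max(5, 0) = 5, max(-5.871, 0) = 0
Node u (S = 37.57): V_u = e^(−0.0225)·[0.4941·22.0494 + 0.5059·5.0000] = 13.1259
Node d (S = 23.96): V_d = e^(−0.0225)·[0.4941·5.0000 + 0.5059·0.0000] = 2.4157
Node 0 (S = 30): V_0 = e^(−0.0225)·[0.4941·13.1259 + 0.5059·2.4157] = 7.5364

$7.54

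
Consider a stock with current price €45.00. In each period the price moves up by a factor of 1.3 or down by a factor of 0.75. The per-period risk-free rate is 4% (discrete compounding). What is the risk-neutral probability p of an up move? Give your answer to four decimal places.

p = 0.5273

Risk-neutral probability p = (1 + 0.04 − 0.75)/(1.3 − 0.75) = 0.2900/0.5500 = 0.5273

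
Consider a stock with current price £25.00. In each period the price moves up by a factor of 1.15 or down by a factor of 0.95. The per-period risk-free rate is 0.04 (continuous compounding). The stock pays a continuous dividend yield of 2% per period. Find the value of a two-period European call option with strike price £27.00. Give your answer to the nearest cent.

Per-period risk-free factor R = e^0.04 = 1.0408; dividend-adjusted growth = e^(0.04−0.02) = 1.0202.
Risk-neutral probability p = (1.0202 − 0.95)/(1.15 − 0.95) = 0.0702/0.2000 = 0.3510
Terminal stock prices: S_uu = 33.06, S_ud = 27.31, S_dd = 22.56
Terminal payoffs (S − K): max(6.062, 0) = 6.062, max(0.3125, 0) = 0.3125, max(-4.438, 0) = 0
Node u (S = 28.75): V_u = e^(−0.04)·[0.3510·6.0625 + 0.6490·0.3125] = 2.2394
Node d (S = 23.75): V_d = e^(−0.04)·[0.3510·0.3125 + 0.6490·0.0000] = 0.1054
Node 0 (S = 25): V_0 = e^(−0.04)·[0.3510·2.2394 + 0.6490·0.1054] = 0.8209

£0.82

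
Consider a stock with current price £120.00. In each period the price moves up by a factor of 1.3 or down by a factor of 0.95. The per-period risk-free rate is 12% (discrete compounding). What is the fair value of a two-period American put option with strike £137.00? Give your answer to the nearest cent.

£17.00

Risk-neutral probability p = (1 + 0.12 − 0.95)/(1.3 − 0.95) = 0.1700/0.3500 = 0.4857
Terminal stock prices: S_uu = 202.8, S_ud = 148.2, S_dd = 108.3
Terminal payoffs (K − S): max(-65.8, 0) = 0, max(-11.2, 0) = 0, max(28.7, 0) = 28.7
Node u (S = 156): continuation = 1/1.12·[0.4857·0.0000 + 0.5143·0.0000] = 0.0000; exercise value = 0.0000 ≤ continuation, so V_u = 0.0000
Node d (S = 114): continuation = 1/1.12·[0.4857·0.0000 + 0.5143·28.7000] = 13.1786; exercise value = 23.0000 > continuation, so V_d = 23.0000 (exercise)
Node 0 (S = 120): continuation = 1/1.12·[0.4857·0.0000 + 0.5143·23.0000] = 10.5612; exercise value = 17.0000 > continuation, so V_0 = 17.0000 (exercise)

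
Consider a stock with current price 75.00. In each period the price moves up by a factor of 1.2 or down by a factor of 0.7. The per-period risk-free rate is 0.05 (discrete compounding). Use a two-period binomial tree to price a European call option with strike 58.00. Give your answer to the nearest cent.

24.13

Risk-neutral probability p = (1 + 0.05 − 0.7)/(1.2 − 0.7) = 0.3500/0.5000 = 0.7000
Terminal stock prices: S_uu = 108, S_ud = 63, S_dd = 36.75
Terminal payoffs (S − K): max(50, 0) = 50, max(5, 0) = 5, max(-21.25, 0) = 0
Node u (S = 90): V_u = 1/1.05·[0.7000·50.0000 + 0.3000·5.0000] = 34.7619
Node d (S = 52.5): V_d = 1/1.05·[0.7000·5.0000 + 0.3000·0.0000] = 3.3333
Node 0 (S = 75): V_0 = 1/1.05·[0.7000·34.7619 + 0.3000·3.3333] = 24.1270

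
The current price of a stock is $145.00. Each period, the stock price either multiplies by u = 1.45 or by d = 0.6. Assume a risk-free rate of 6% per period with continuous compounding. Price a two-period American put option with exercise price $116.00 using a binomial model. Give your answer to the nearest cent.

$12.47

Risk-neutral probability p = (e^0.06 − 0.6)/(1.45 − 0.6) = 0.4618/0.8500 = 0.5433
Terminal stock prices: S_uu = 304.9, S_ud = 126.1, S_dd = 52.2
Terminal payoffs (K − S): max(-188.9, 0) = 0, max(-10.15, 0) = 0, max(63.8, 0) = 63.8
Node u (S = 210.2): continuation = e^(−0.06)·[0.5433·0.0000 + 0.4567·0.0000] = 0.0000; exercise value = 0.0000 ≤ continuation, so V_u = 0.0000
Node d (S = 87): continuation = e^(−0.06)·[0.5433·0.0000 + 0.4567·63.8000] = 27.4384; exercise value = 29.0000 > continuation, so V_d = 29.0000 (exercise)
Node 0 (S = 145): continuation = e^(−0.06)·[0.5433·0.0000 + 0.4567·29.0000] = 12.4720; exercise value = 0.0000 ≤ continuation, so V_0 = 12.4720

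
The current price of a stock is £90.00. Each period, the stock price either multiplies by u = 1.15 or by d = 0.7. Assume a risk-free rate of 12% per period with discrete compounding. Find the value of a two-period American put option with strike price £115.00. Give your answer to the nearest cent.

Risk-neutral probability p = (1 + 0.12 − 0.7)/(1.15 − 0.7) = 0.4200/0.4500 = 0.9333
Terminal stock prices: S_uu = 119, S_ud = 72.45, S_dd = 44.1
Terminal payoffs (K − S): max(-4.025, 0) = 0, max(42.55, 0) = 42.55, max(70.9, 0) = 70.9
Node u (S = 103.5): continuation = 1/1.12·[0.9333·0.0000 + 0.0667·42.5500] = 2.5327; exercise value = 11.5000 > continuation, so V_u = 11.5000 (exercise)
Node d (S = 63): continuation = 1/1.12·[0.9333·42.5500 + 0.0667·70.9000] = 39.6786; exercise value = 52.0000 > continuation, so V_d = 52.0000 (exercise)
Node 0 (S = 90): continuation = 1/1.12·[0.9333·11.5000 + 0.0667·52.0000] = 12.6786; exercise value = 25.0000 > continuation, so V_0 = 25.0000 (exercise)

£25.00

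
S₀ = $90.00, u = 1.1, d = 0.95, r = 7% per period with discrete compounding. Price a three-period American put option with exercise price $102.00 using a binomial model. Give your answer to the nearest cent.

$12.00

Risk-neutral probability p = (1 + 0.07 − 0.95)/(1.1 − 0.95) = 0.1200/0.1500 = 0.8000
Terminal stock prices: S_uuu = 119.8, S_uud = 103.5, S_udd = 89.35, S_ddd = 77.16
Terminal payoffs (K − S): max(-17.79, 0) = 0, max(-1.455, 0) = 0, max(12.65, 0) = 12.65, max(24.84, 0) = 24.84
Node uu (S = 108.9): continuation = 1/1.07·[0.8000·0.0000 + 0.2000·0.0000] = 0.0000; exercise value = 0.0000 ≤ continuation, so V_uu = 0.0000
Node ud (S = 94.05): continuation = 1/1.07·[0.8000·0.0000 + 0.2000·12.6525] = 2.3650; exercise value = 7.9500 > continuation, so V_ud = 7.9500 (exercise)
Node dd (S = 81.22): continuation = 1/1.07·[0.8000·12.6525 + 0.2000·24.8363] = 14.1021; exercise value = 20.7750 > continuation, so V_dd = 20.7750 (exercise)
Node u (S = 99): continuation = 1/1.07·[0.8000·0.0000 + 0.2000·7.9500] = 1.4860; exercise value = 3.0000 > continuation, so V_u = 3.0000 (exercise)
Node d (S = 85.5): continuation = 1/1.07·[0.8000·7.9500 + 0.2000·20.7750] = 9.8271; exercise value = 16.5000 > continuation, so V_d = 16.5000 (exercise)
Node 0 (S = 90): continuation = 1/1.07·[0.8000·3.0000 + 0.2000·16.5000] = 5.3271; exercise value = 12.0000 > continuation, so V_0 = 12.0000 (exercise)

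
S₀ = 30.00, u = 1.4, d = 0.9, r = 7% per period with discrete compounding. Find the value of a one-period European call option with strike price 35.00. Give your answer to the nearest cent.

Risk-neutral probability p = (1 + 0.07 − 0.9)/(1.4 − 0.9) = 0.1700/0.5000 = 0.3400
Terminal stock prices: S_u = 42, S_d = 27
Terminal payoffs (S − K): max(7, 0) = 7, max(-8, 0) = 0
Node 0 (S = 30): V_0 = 1/1.07·[0.3400·7.0000 + 0.6600·0.0000] = 2.2243

2.22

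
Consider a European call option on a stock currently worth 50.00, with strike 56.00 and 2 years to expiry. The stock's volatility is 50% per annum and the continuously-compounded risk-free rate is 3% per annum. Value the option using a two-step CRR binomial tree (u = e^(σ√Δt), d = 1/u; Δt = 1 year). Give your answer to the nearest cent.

12.45

CRR parameters: u = e^(σ√Δt) = e^(0.5·√1) = 1.6487, d = 1/u = 0.6065
Per-period rate: rΔt = 0.03·1 = 0.03, so R = e^0.03 = 1.0305
Risk-neutral probability p = (e^0.03 − 0.6065)/(1.6487 − 0.6065) = 0.4239/1.0422 = 0.4068
Terminal stock prices: S_uu = 135.9, S_ud = 50, S_dd = 18.39
Terminal payoffs (S − K): max(79.91, 0) = 79.91, max(-6, 0) = 0, max(-37.61, 0) = 0
Node u (S = 82.44): V_u = e^(−0.03)·[0.4068·79.9141 + 0.5932·0.0000] = 31.5453
Node d (S = 30.33): V_d = e^(−0.03)·[0.4068·0.0000 + 0.5932·0.0000] = 0.0000
Node 0 (S = 50): V_0 = e^(−0.03)·[0.4068·31.5453 + 0.5932·0.0000] = 12.4522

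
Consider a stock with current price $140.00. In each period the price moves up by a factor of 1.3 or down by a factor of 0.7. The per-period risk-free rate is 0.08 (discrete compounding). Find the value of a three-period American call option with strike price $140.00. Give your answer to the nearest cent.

Risk-neutral probability p = (1 + 0.08 − 0.7)/(1.3 − 0.7) = 0.3800/0.6000 = 0.6333
Terminal stock prices: S_uuu = 307.6, S_uud = 165.6, S_udd = 89.18, S_ddd = 48.02
Terminal payoffs (S − K): max(167.6, 0) = 167.6, max(25.62, 0) = 25.62, max(-50.82, 0) = 0, max(-91.98, 0) = 0
Node uu (S = 236.6): continuation = 1/1.08·[0.6333·167.5800 + 0.3667·25.6200] = 106.9704; exercise value = 96.6000 ≤ continuation, so V_uu = 106.9704
Node ud (S = 127.4): continuation = 1/1.08·[0.6333·25.6200 + 0.3667·0.0000] = 15.0241; exercise value = 0.0000 ≤ continuation, so V_ud = 15.0241
Node dd (S = 68.6): continuation = 1/1.08·[0.6333·0.0000 + 0.3667·0.0000] = 0.0000; exercise value = 0.0000 ≤ continuation, so V_dd = 0.0000
Node u (S = 182): continuation = 1/1.08·[0.6333·106.9704 + 0.3667·15.0241] = 67.8303; exercise value = 42.0000 ≤ continuation, so V_u = 67.8303
Node d (S = 98): continuation = 1/1.08·[0.6333·15.0241 + 0.3667·0.0000] = 8.8104; exercise value = 0.0000 ≤ continuation, so V_d = 8.8104
Node 0 (S = 140): continuation = 1/1.08·[0.6333·67.8303 + 0.3667·8.8104] = 42.7682; exercise value = 0.0000 ≤ continuation, so V_0 = 42.7682

$42.77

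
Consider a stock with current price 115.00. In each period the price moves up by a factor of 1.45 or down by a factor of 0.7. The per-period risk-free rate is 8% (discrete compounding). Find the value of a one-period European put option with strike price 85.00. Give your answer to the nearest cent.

2.06

Risk-neutral probability p = (1 + 0.08 − 0.7)/(1.45 − 0.7) = 0.3800/0.7500 = 0.5067
Terminal stock prices: S_u = 166.8, S_d = 80.5
Terminal payoffs (K − S): max(-81.75, 0) = 0, max(4.5, 0) = 4.5
Node 0 (S = 115): V_0 = 1/1.08·[0.5067·0.0000 + 0.4933·4.5000] = 2.0556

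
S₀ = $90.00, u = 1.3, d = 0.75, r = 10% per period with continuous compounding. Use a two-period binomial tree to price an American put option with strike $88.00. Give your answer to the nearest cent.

$6.62

Risk-neutral probability p = (e^0.1 − 0.75)/(1.3 − 0.75) = 0.3552/0.5500 = 0.6458
Terminal stock prices: S_uu = 152.1, S_ud = 87.75, S_dd = 50.62
Terminal payoffs (K − S): max(-64.1, 0) = 0, max(0.25, 0) = 0.25, max(37.38, 0) = 37.38
Node u (S = 117): continuation = e^(−0.1)·[0.6458·0.0000 + 0.3542·0.2500] = 0.0801; exercise value = 0.0000 ≤ continuation, so V_u = 0.0801
Node d (S = 67.5): continuation = e^(−0.1)·[0.6458·0.2500 + 0.3542·37.3750] = 12.1257; exercise value = 20.5000 > continuation, so V_d = 20.5000 (exercise)
Node 0 (S = 90): continuation = e^(−0.1)·[0.6458·0.0801 + 0.3542·20.5000] = 6.6176; exercise value = 0.0000 ≤ continuation, so V_0 = 6.6176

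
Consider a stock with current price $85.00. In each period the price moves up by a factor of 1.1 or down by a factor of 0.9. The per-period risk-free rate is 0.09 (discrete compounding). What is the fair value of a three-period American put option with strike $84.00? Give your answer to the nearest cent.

$0.36

Risk-neutral probability p = (1 + 0.09 − 0.9)/(1.1 − 0.9) = 0.1900/0.2000 = 0.9500
Terminal stock prices: S_uuu = 113.1, S_uud = 92.57, S_udd = 75.74, S_ddd = 61.97
Terminal payoffs (K − S): max(-29.14, 0) = 0, max(-8.565, 0) = 0, max(8.265, 0) = 8.265, max(22.03, 0) = 22.03
Node uu (S = 102.9): continuation = 1/1.09·[0.9500·0.0000 + 0.0500·0.0000] = 0.0000; exercise value = 0.0000 ≤ continuation, so V_uu = 0.0000
Node ud (S = 84.15): continuation = 1/1.09·[0.9500·0.0000 + 0.0500·8.2650] = 0.3791; exercise value = 0.0000 ≤ continuation, so V_ud = 0.3791
Node dd (S = 68.85): continuation = 1/1.09·[0.9500·8.2650 + 0.0500·22.0350] = 8.2142; exercise value = 15.1500 > continuation, so V_dd = 15.1500 (exercise)
Node u (S = 93.5): continuation = 1/1.09·[0.9500·0.0000 + 0.0500·0.3791] = 0.0174; exercise value = 0.0000 ≤ continuation, so V_u = 0.0174
Node d (S = 76.5): continuation = 1/1.09·[0.9500·0.3791 + 0.0500·15.1500] = 1.0254; exercise value = 7.5000 > continuation, so V_d = 7.5000 (exercise)
Node 0 (S = 85): continuation = 1/1.09·[0.9500·0.0174 + 0.0500·7.5000] = 0.3592; exercise value = 0.0000 ≤ continuation, so V_0 = 0.3592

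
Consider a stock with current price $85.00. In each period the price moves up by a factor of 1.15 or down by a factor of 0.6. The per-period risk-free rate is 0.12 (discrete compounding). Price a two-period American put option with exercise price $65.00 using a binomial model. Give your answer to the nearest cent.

Risk-neutral probability p = (1 + 0.12 − 0.6)/(1.15 − 0.6) = 0.5200/0.5500 = 0.9455
Terminal stock prices: S_uu = 112.4, S_ud = 58.65, S_dd = 30.6
Terminal payoffs (K − S): max(-47.41, 0) = 0, max(6.35, 0) = 6.35, max(34.4, 0) = 34.4
Node u (S = 97.75): continuation = 1/1.12·[0.9455·0.0000 + 0.0545·6.3500] = 0.3093; exercise value = 0.0000 ≤ continuation, so V_u = 0.3093
Node d (S = 51): continuation = 1/1.12·[0.9455·6.3500 + 0.0545·34.4000] = 7.0357; exercise value = 14.0000 > continuation, so V_d = 14.0000 (exercise)
Node 0 (S = 85): continuation = 1/1.12·[0.9455·0.3093 + 0.0545·14.0000] = 0.9429; exercise value = 0.0000 ≤ continuation, so V_0 = 0.9429

$0.94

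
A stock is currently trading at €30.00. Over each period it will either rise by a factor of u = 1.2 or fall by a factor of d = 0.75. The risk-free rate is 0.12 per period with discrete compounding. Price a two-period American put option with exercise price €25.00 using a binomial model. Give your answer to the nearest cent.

€0.40

Risk-neutral probability p = (1 + 0.12 − 0.75)/(1.2 − 0.75) = 0.3700/0.4500 = 0.8222
Terminal stock prices: S_uu = 43.2, S_ud = 27, S_dd = 16.88
Terminal payoffs (K − S): max(-18.2, 0) = 0, max(-2, 0) = 0, max(8.125, 0) = 8.125
Node u (S = 36): continuation = 1/1.12·[0.8222·0.0000 + 0.1778·0.0000] = 0.0000; exercise value = 0.0000 ≤ continuation, so V_u = 0.0000
Node d (S = 22.5): continuation = 1/1.12·[0.8222·0.0000 + 0.1778·8.1250] = 1.2897; exercise value = 2.5000 > continuation, so V_d = 2.5000 (exercise)
Node 0 (S = 30): continuation = 1/1.12·[0.8222·0.0000 + 0.1778·2.5000] = 0.3968; exercise value = 0.0000 ≤ continuation, so V_0 = 0.3968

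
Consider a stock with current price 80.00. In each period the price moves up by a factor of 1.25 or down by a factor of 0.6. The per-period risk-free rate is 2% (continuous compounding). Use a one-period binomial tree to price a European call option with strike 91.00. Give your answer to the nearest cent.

Risk-neutral probability p = (e^0.02 − 0.6)/(1.25 − 0.6) = 0.4202/0.6500 = 0.6465
Terminal stock prices: S_u = 100, S_d = 48
Terminal payoffs (S − K): max(9, 0) = 9, max(-43, 0) = 0
Node 0 (S = 80): V_0 = e^(−0.02)·[0.6465·9.0000 + 0.3535·0.0000] = 5.7030

5.70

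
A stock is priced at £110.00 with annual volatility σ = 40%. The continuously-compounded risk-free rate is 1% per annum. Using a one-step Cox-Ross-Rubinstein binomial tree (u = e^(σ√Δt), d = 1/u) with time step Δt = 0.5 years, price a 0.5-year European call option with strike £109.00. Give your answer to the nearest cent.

£16.13

CRR parameters: u = e^(σ√Δt) = e^(0.4·√0.5) = 1.3269, d = 1/u = 0.7536
Per-period rate: rΔt = 0.01·0.5 = 0.005, so R = e^0.005 = 1.0050
Risk-neutral probability p = (e^0.005 − 0.7536)/(1.3269 − 0.7536) = 0.2514/0.5733 = 0.4385
Terminal stock prices: S_u = 146, S_d = 82.9
Terminal payoffs (S − K): max(36.96, 0) = 36.96, max(-26.1, 0) = 0
Node 0 (S = 110): V_0 = e^(−0.005)·[0.4385·36.9586 + 0.5615·0.0000] = 16.1256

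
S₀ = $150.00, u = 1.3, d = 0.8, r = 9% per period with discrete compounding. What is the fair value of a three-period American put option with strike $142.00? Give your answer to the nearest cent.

Risk-neutral probability p = (1 + 0.09 − 0.8)/(1.3 − 0.8) = 0.2900/0.5000 = 0.5800
Terminal stock prices: S_uuu = 329.6, S_uud = 202.8, S_udd = 124.8, S_ddd = 76.8
Terminal payoffs (K − S): max(-187.6, 0) = 0, max(-60.8, 0) = 0, max(17.2, 0) = 17.2, max(65.2, 0) = 65.2
Node uu (S = 253.5): continuation = 1/1.09·[0.5800·0.0000 + 0.4200·0.0000] = 0.0000; exercise value = 0.0000 ≤ continuation, so V_uu = 0.0000
Node ud (S = 156): continuation = 1/1.09·[0.5800·0.0000 + 0.4200·17.2000] = 6.6275; exercise value = 0.0000 ≤ continuation, so V_ud = 6.6275
Node dd (S = 96): continuation = 1/1.09·[0.5800·17.2000 + 0.4200·65.2000] = 34.2752; exercise value = 46.0000 > continuation, so V_dd = 46.0000 (exercise)
Node u (S = 195): continuation = 1/1.09·[0.5800·0.0000 + 0.4200·6.6275] = 2.5537; exercise value = 0.0000 ≤ continuation, so V_u = 2.5537
Node d (S = 120): continuation = 1/1.09·[0.5800·6.6275 + 0.4200·46.0000] = 21.2513; exercise value = 22.0000 > continuation, so V_d = 22.0000 (exercise)
Node 0 (S = 150): continuation = 1/1.09·[0.5800·2.5537 + 0.4200·22.0000] = 9.8359; exercise value = 0.0000 ≤ continuation, so V_0 = 9.8359

$9.84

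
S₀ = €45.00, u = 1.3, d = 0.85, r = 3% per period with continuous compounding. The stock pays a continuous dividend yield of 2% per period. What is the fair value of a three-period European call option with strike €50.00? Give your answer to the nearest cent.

Per-period risk-free factor R = e^0.03 = 1.0305; dividend-adjusted growth = e^(0.03−0.02) = 1.0101.
Risk-neutral probability p = (1.0101 − 0.85)/(1.3 − 0.85) = 0.1601/0.4500 = 0.3557
Terminal stock prices: S_uuu = 98.87, S_uud = 64.64, S_udd = 42.27, S_ddd = 27.64
Terminal payoffs (S − K): max(48.87, 0) = 48.87, max(14.64, 0) = 14.64, max(-7.734, 0) = 0, max(-22.36, 0) = 0
Node uu (S = 76.05): V_uu = e^(−0.03)·[0.3557·48.8650 + 0.6443·14.6425] = 26.0218
Node ud (S = 49.73): V_ud = e^(−0.03)·[0.3557·14.6425 + 0.6443·0.0000] = 5.0539
Node dd (S = 32.51): V_dd = e^(−0.03)·[0.3557·0.0000 + 0.6443·0.0000] = 0.0000
Node u (S = 58.5): V_u = e^(−0.03)·[0.3557·26.0218 + 0.6443·5.0539] = 12.1418
Node d (S = 38.25): V_d = e^(−0.03)·[0.3557·5.0539 + 0.6443·0.0000] = 1.7444
Node 0 (S = 45): V_0 = e^(−0.03)·[0.3557·12.1418 + 0.6443·1.7444] = 5.2815

€5.28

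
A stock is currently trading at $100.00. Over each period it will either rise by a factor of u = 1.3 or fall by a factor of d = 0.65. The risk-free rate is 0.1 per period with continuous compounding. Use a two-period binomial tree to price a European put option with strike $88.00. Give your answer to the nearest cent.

$4.57

Risk-neutral probability p = (e^0.1 − 0.65)/(1.3 − 0.65) = 0.4552/0.6500 = 0.7003
Terminal stock prices: S_uu = 169, S_ud = 84.5, S_dd = 42.25
Terminal payoffs (K − S): max(-81, 0) = 0, max(3.5, 0) = 3.5, max(45.75, 0) = 45.75
Node u (S = 130): V_u = e^(−0.1)·[0.7003·0.0000 + 0.2997·3.5000] = 0.9492
Node d (S = 65): V_d = e^(−0.1)·[0.7003·3.5000 + 0.2997·45.7500] = 14.6257
Node 0 (S = 100): V_0 = e^(−0.1)·[0.7003·0.9492 + 0.2997·14.6257] = 4.5681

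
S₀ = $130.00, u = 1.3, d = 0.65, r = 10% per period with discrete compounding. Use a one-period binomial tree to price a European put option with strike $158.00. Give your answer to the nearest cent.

$20.56

Risk-neutral probability p = (1 + 0.1 − 0.65)/(1.3 − 0.65) = 0.4500/0.6500 = 0.6923
Terminal stock prices: S_u = 169, S_d = 84.5
Terminal payoffs (K − S): max(-11, 0) = 0, max(73.5, 0) = 73.5
Node 0 (S = 130): V_0 = 1/1.1·[0.6923·0.0000 + 0.3077·73.5000] = 20.5594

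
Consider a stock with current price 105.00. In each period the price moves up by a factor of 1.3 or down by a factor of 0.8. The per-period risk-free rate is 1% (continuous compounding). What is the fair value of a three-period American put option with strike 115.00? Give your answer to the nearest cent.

Risk-neutral probability p = (e^0.01 − 0.8)/(1.3 − 0.8) = 0.2101/0.5000 = 0.4201
Terminal stock prices: S_uuu = 230.7, S_uud = 142, S_udd = 87.36, S_ddd = 53.76
Terminal payoffs (K − S): max(-115.7, 0) = 0, max(-26.96, 0) = 0, max(27.64, 0) = 27.64, max(61.24, 0) = 61.24
Node uu (S = 177.5): continuation = e^(−0.01)·[0.4201·0.0000 + 0.5799·0.0000] = 0.0000; exercise value = 0.0000 ≤ continuation, so V_uu = 0.0000
Node ud (S = 109.2): continuation = e^(−0.01)·[0.4201·0.0000 + 0.5799·27.6400] = 15.8689; exercise value = 5.8000 ≤ continuation, so V_ud = 15.8689
Node dd (S = 67.2): continuation = e^(−0.01)·[0.4201·27.6400 + 0.5799·61.2400] = 46.6557; exercise value = 47.8000 > continuation, so V_dd = 47.8000 (exercise)
Node u (S = 136.5): continuation = e^(−0.01)·[0.4201·0.0000 + 0.5799·15.8689] = 9.1108; exercise value = 0.0000 ≤ continuation, so V_u = 9.1108
Node d (S = 84): continuation = e^(−0.01)·[0.4201·15.8689 + 0.5799·47.8000] = 34.0436; exercise value = 31.0000 ≤ continuation, so V_d = 34.0436
Node 0 (S = 105): continuation = e^(−0.01)·[0.4201·9.1108 + 0.5799·34.0436] = 23.3348; exercise value = 10.0000 ≤ continuation, so V_0 = 23.3348

23.33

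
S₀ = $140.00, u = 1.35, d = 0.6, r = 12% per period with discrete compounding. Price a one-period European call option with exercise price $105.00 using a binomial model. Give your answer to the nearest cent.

$52.00

Risk-neutral probability p = (1 + 0.12 − 0.6)/(1.35 − 0.6) = 0.5200/0.7500 = 0.6933
Terminal stock prices: S_u = 189, S_d = 84
Terminal payoffs (S − K): max(84, 0) = 84, max(-21, 0) = 0
Node 0 (S = 140): V_0 = 1/1.12·[0.6933·84.0000 + 0.3067·0.0000] = 52.0000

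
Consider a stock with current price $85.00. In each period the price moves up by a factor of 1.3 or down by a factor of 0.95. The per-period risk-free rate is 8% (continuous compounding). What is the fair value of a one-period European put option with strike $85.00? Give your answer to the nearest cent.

$2.43

Risk-neutral probability p = (e^0.08 − 0.95)/(1.3 − 0.95) = 0.1333/0.3500 = 0.3808
Terminal stock prices: S_u = 110.5, S_d = 80.75
Terminal payoffs (K − S): max(-25.5, 0) = 0, max(4.25, 0) = 4.25
Node 0 (S = 85): V_0 = e^(−0.08)·[0.3808·0.0000 + 0.6192·4.2500] = 2.4292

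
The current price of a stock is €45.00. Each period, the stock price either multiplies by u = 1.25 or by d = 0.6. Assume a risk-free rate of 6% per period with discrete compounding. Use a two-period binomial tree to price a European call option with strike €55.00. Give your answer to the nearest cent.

Risk-neutral probability p = (1 + 0.06 − 0.6)/(1.25 − 0.6) = 0.4600/0.6500 = 0.7077
Terminal stock prices: S_uu = 70.31, S_ud = 33.75, S_dd = 16.2
Terminal payoffs (S − K): max(15.31, 0) = 15.31, max(-21.25, 0) = 0, max(-38.8, 0) = 0
Node u (S = 56.25): V_u = 1/1.06·[0.7077·15.3125 + 0.2923·0.0000] = 10.2231
Node d (S = 27): V_d = 1/1.06·[0.7077·0.0000 + 0.2923·0.0000] = 0.0000
Node 0 (S = 45): V_0 = 1/1.06·[0.7077·10.2231 + 0.2923·0.0000] = 6.8253

€6.83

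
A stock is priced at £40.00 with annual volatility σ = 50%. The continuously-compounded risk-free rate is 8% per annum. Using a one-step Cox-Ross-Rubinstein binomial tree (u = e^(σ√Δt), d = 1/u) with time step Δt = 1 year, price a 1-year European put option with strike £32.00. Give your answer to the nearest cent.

CRR parameters: u = e^(σ√Δt) = e^(0.5·√1) = 1.6487, d = 1/u = 0.6065
Per-period rate: rΔt = 0.08·1 = 0.08, so R = e^0.08 = 1.0833
Risk-neutral probability p = (e^0.08 − 0.6065)/(1.6487 − 0.6065) = 0.4768/1.0422 = 0.4575
Terminal stock prices: S_u = 65.95, S_d = 24.26
Terminal payoffs (K − S): max(-33.95, 0) = 0, max(7.739, 0) = 7.739
Node 0 (S = 40): V_0 = e^(−0.08)·[0.4575·0.0000 + 0.5425·7.7388] = 3.8758

£3.88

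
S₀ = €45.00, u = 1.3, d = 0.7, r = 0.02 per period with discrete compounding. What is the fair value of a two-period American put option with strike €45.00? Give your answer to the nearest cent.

Risk-neutral probability p = (1 + 0.02 − 0.7)/(1.3 − 0.7) = 0.3200/0.6000 = 0.5333
Terminal stock prices: S_uu = 76.05, S_ud = 40.95, S_dd = 22.05
Terminal payoffs (K − S): max(-31.05, 0) = 0, max(4.05, 0) = 4.05, max(22.95, 0) = 22.95
Node u (S = 58.5): continuation = 1/1.02·[0.5333·0.0000 + 0.4667·4.0500] = 1.8529; exercise value = 0.0000 ≤ continuation, so V_u = 1.8529
Node d (S = 31.5): continuation = 1/1.02·[0.5333·4.0500 + 0.4667·22.9500] = 12.6176; exercise value = 13.5000 > continuation, so V_d = 13.5000 (exercise)
Node 0 (S = 45): continuation = 1/1.02·[0.5333·1.8529 + 0.4667·13.5000] = 7.1453; exercise value = 0.0000 ≤ continuation, so V_0 = 7.1453

€7.15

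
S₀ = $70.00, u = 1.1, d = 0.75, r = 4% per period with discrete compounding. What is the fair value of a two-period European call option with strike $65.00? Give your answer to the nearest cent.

Risk-neutral probability p = (1 + 0.04 − 0.75)/(1.1 − 0.75) = 0.2900/0.3500 = 0.8286
Terminal stock prices: S_uu = 84.7, S_ud = 57.75, S_dd = 39.38
Terminal payoffs (S − K): max(19.7, 0) = 19.7, max(-7.25, 0) = 0, max(-25.62, 0) = 0
Node u (S = 77): V_u = 1/1.04·[0.8286·19.7000 + 0.1714·0.0000] = 15.6951
Node d (S = 52.5): V_d = 1/1.04·[0.8286·0.0000 + 0.1714·0.0000] = 0.0000
Node 0 (S = 70): V_0 = 1/1.04·[0.8286·15.6951 + 0.1714·0.0000] = 12.5043

$12.50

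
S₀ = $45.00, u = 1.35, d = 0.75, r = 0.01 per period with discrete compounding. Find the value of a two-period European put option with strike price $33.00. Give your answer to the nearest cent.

$2.42

Risk-neutral probability p = (1 + 0.01 − 0.75)/(1.35 − 0.75) = 0.2600/0.6000 = 0.4333
Terminal stock prices: S_uu = 82.01, S_ud = 45.56, S_dd = 25.31
Terminal payoffs (K − S): max(-49.01, 0) = 0, max(-12.56, 0) = 0, max(7.688, 0) = 7.688
Node u (S = 60.75): V_u = 1/1.01·[0.4333·0.0000 + 0.5667·0.0000] = 0.0000
Node d (S = 33.75): V_d = 1/1.01·[0.4333·0.0000 + 0.5667·7.6875] = 4.3131
Node 0 (S = 45): V_0 = 1/1.01·[0.4333·0.0000 + 0.5667·4.3131] = 2.4199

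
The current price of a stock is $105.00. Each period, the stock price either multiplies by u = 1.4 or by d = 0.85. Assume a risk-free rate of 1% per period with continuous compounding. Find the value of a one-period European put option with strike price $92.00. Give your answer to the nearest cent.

$1.93

Risk-neutral probability p = (e^0.01 − 0.85)/(1.4 − 0.85) = 0.1601/0.5500 = 0.2910
Terminal stock prices: S_u = 147, S_d = 89.25
Terminal payoffs (K − S): max(-55, 0) = 0, max(2.75, 0) = 2.75
Node 0 (S = 105): V_0 = e^(−0.01)·[0.2910·0.0000 + 0.7090·2.7500] = 1.9303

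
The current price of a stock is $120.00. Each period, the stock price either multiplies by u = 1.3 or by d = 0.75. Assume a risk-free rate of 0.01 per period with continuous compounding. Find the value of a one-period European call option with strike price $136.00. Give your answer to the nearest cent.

Risk-neutral probability p = (e^0.01 − 0.75)/(1.3 − 0.75) = 0.2601/0.5500 = 0.4728
Terminal stock prices: S_u = 156, S_d = 90
Terminal payoffs (S − K): max(20, 0) = 20, max(-46, 0) = 0
Node 0 (S = 120): V_0 = e^(−0.01)·[0.4728·20.0000 + 0.5272·0.0000] = 9.3623

$9.36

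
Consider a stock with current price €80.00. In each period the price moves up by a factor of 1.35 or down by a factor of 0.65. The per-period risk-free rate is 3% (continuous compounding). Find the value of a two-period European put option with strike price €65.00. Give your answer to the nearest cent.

Risk-neutral probability p = (e^0.03 − 0.65)/(1.35 − 0.65) = 0.3805/0.7000 = 0.5435
Terminal stock prices: S_uu = 145.8, S_ud = 70.2, S_dd = 33.8
Terminal payoffs (K − S): max(-80.8, 0) = 0, max(-5.2, 0) = 0, max(31.2, 0) = 31.2
Node u (S = 108): V_u = e^(−0.03)·[0.5435·0.0000 + 0.4565·0.0000] = 0.0000
Node d (S = 52): V_d = e^(−0.03)·[0.5435·0.0000 + 0.4565·31.2000] = 13.8217
Node 0 (S = 80): V_0 = e^(−0.03)·[0.5435·0.0000 + 0.4565·13.8217] = 6.1230

€6.12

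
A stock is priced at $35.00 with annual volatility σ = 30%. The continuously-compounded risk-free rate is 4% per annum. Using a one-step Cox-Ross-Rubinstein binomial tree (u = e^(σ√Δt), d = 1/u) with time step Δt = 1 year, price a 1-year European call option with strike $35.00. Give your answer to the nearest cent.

$5.79

CRR parameters: u = e^(σ√Δt) = e^(0.3·√1) = 1.3499, d = 1/u = 0.7408
Per-period rate: rΔt = 0.04·1 = 0.04, so R = e^0.04 = 1.0408
Risk-neutral probability p = (e^0.04 − 0.7408)/(1.3499 − 0.7408) = 0.3000/0.6090 = 0.4926
Terminal stock prices: S_u = 47.25, S_d = 25.93
Terminal payoffs (S − K): max(12.25, 0) = 12.25, max(-9.071, 0) = 0
Node 0 (S = 35): V_0 = e^(−0.04)·[0.4926·12.2451 + 0.5074·0.0000] = 5.7950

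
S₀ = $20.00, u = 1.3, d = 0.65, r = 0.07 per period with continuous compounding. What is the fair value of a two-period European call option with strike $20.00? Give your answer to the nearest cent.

Risk-neutral probability p = (e^0.07 − 0.65)/(1.3 − 0.65) = 0.4225/0.6500 = 0.6500
Terminal stock prices: S_uu = 33.8, S_ud = 16.9, S_dd = 8.45
Terminal payoffs (S − K): max(13.8, 0) = 13.8, max(-3.1, 0) = 0, max(-11.55, 0) = 0
Node u (S = 26): V_u = e^(−0.07)·[0.6500·13.8000 + 0.3500·0.0000] = 8.3637
Node d (S = 13): V_d = e^(−0.07)·[0.6500·0.0000 + 0.3500·0.0000] = 0.0000
Node 0 (S = 20): V_0 = e^(−0.07)·[0.6500·8.3637 + 0.3500·0.0000] = 5.0690

$5.07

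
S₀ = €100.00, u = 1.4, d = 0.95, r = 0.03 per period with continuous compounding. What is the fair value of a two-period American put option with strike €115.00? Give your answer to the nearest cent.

€15.94

Risk-neutral probability p = (e^0.03 − 0.95)/(1.4 − 0.95) = 0.0805/0.4500 = 0.1788
Terminal stock prices: S_uu = 196, S_ud = 133, S_dd = 90.25
Terminal payoffs (K − S): max(-81, 0) = 0, max(-18, 0) = 0, max(24.75, 0) = 24.75
Node u (S = 140): continuation = e^(−0.03)·[0.1788·0.0000 + 0.8212·0.0000] = 0.0000; exercise value = 0.0000 ≤ continuation, so V_u = 0.0000
Node d (S = 95): continuation = e^(−0.03)·[0.1788·0.0000 + 0.8212·24.7500] = 19.7243; exercise value = 20.0000 > continuation, so V_d = 20.0000 (exercise)
Node 0 (S = 100): continuation = e^(−0.03)·[0.1788·0.0000 + 0.8212·20.0000] = 15.9388; exercise value = 15.0000 ≤ continuation, so V_0 = 15.9388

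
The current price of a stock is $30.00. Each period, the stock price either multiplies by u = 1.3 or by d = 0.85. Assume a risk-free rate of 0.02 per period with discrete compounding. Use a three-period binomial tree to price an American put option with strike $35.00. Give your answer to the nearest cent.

$6.84

Risk-neutral probability p = (1 + 0.02 − 0.85)/(1.3 − 0.85) = 0.1700/0.4500 = 0.3778
Terminal stock prices: S_uuu = 65.91, S_uud = 43.09, S_udd = 28.18, S_ddd = 18.42
Terminal payoffs (K − S): max(-30.91, 0) = 0, max(-8.095, 0) = 0, max(6.823, 0) = 6.823, max(16.58, 0) = 16.58
Node uu (S = 50.7): continuation = 1/1.02·[0.3778·0.0000 + 0.6222·0.0000] = 0.0000; exercise value = 0.0000 ≤ continuation, so V_uu = 0.0000
Node ud (S = 33.15): continuation = 1/1.02·[0.3778·0.0000 + 0.6222·6.8225] = 4.1619; exercise value = 1.8500 ≤ continuation, so V_ud = 4.1619
Node dd (S = 21.67): continuation = 1/1.02·[0.3778·6.8225 + 0.6222·16.5763] = 12.6387; exercise value = 13.3250 > continuation, so V_dd = 13.3250 (exercise)
Node u (S = 39): continuation = 1/1.02·[0.3778·0.0000 + 0.6222·4.1619] = 2.5388; exercise value = 0.0000 ≤ continuation, so V_u = 2.5388
Node d (S = 25.5): continuation = 1/1.02·[0.3778·4.1619 + 0.6222·13.3250] = 9.6700; exercise value = 9.5000 ≤ continuation, so V_d = 9.6700
Node 0 (S = 30): continuation = 1/1.02·[0.3778·2.5388 + 0.6222·9.6700] = 6.8392; exercise value = 5.0000 ≤ continuation, so V_0 = 6.8392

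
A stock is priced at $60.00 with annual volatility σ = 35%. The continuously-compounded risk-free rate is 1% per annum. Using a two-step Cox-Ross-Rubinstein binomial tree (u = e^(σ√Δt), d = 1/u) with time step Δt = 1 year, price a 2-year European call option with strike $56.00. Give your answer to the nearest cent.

CRR parameters: u = e^(σ√Δt) = e^(0.35·√1) = 1.4191, d = 1/u = 0.7047
Per-period rate: rΔt = 0.01·1 = 0.01, so R = e^0.01 = 1.0101
Risk-neutral probability p = (e^0.01 − 0.7047)/(1.4191 − 0.7047) = 0.3054/0.7144 = 0.4275
Terminal stock prices: S_uu = 120.8, S_ud = 60, S_dd = 29.8
Terminal payoffs (S − K): max(64.83, 0) = 64.83, max(4, 0) = 4, max(-26.2, 0) = 0
Node u (S = 85.14): V_u = e^(−0.01)·[0.4275·64.8252 + 0.5725·4.0000] = 29.7013
Node d (S = 42.28): V_d = e^(−0.01)·[0.4275·4.0000 + 0.5725·0.0000] = 1.6928
Node 0 (S = 60): V_0 = e^(−0.01)·[0.4275·29.7013 + 0.5725·1.6928] = 13.5291

$13.53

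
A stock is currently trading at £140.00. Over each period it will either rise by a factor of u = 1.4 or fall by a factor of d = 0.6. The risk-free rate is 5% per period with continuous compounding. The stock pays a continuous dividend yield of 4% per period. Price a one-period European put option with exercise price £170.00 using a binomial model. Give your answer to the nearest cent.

£39.88

Per-period risk-free factor R = e^0.05 = 1.0513; dividend-adjusted growth = e^(0.05−0.04) = 1.0101.
Risk-neutral probability p = (1.0101 − 0.6)/(1.4 − 0.6) = 0.4101/0.8000 = 0.5126
Terminal stock prices: S_u = 196, S_d = 84
Terminal payoffs (K − S): max(-26, 0) = 0, max(86, 0) = 86
Node 0 (S = 140): V_0 = e^(−0.05)·[0.5126·0.0000 + 0.4874·86.0000] = 39.8752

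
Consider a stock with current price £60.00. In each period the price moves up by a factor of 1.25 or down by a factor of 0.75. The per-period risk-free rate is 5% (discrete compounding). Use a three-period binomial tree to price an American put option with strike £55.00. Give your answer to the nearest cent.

£5.21

Risk-neutral probability p = (1 + 0.05 − 0.75)/(1.25 − 0.75) = 0.3000/0.5000 = 0.6000
Terminal stock prices: S_uuu = 117.2, S_uud = 70.31, S_udd = 42.19, S_ddd = 25.31
Terminal payoffs (K − S): max(-62.19, 0) = 0, max(-15.31, 0) = 0, max(12.81, 0) = 12.81, max(29.69, 0) = 29.69
Node uu (S = 93.75): continuation = 1/1.05·[0.6000·0.0000 + 0.4000·0.0000] = 0.0000; exercise value = 0.0000 ≤ continuation, so V_uu = 0.0000
Node ud (S = 56.25): continuation = 1/1.05·[0.6000·0.0000 + 0.4000·12.8125] = 4.8810; exercise value = 0.0000 ≤ continuation, so V_ud = 4.8810
Node dd (S = 33.75): continuation = 1/1.05·[0.6000·12.8125 + 0.4000·29.6875] = 18.6310; exercise value = 21.2500 > continuation, so V_dd = 21.2500 (exercise)
Node u (S = 75): continuation = 1/1.05·[0.6000·0.0000 + 0.4000·4.8810] = 1.8594; exercise value = 0.0000 ≤ continuation, so V_u = 1.8594
Node d (S = 45): continuation = 1/1.05·[0.6000·4.8810 + 0.4000·21.2500] = 10.8844; exercise value = 10.0000 ≤ continuation, so V_d = 10.8844
Node 0 (S = 60): continuation = 1/1.05·[0.6000·1.8594 + 0.4000·10.8844] = 5.2089; exercise value = 0.0000 ≤ continuation, so V_0 = 5.2089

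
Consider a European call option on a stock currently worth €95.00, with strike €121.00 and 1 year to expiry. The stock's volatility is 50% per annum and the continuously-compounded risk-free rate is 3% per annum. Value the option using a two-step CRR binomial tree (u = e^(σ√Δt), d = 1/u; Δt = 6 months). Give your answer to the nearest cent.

€13.07

CRR parameters: u = e^(σ√Δt) = e^(0.5·√0.5) = 1.4241, d = 1/u = 0.7022
Per-period rate: rΔt = 0.03·0.5 = 0.015, so R = e^0.015 = 1.0151
Risk-neutral probability p = (e^0.015 − 0.7022)/(1.4241 − 0.7022) = 0.3129/0.7219 = 0.4335
Terminal stock prices: S_uu = 192.7, S_ud = 95, S_dd = 46.84
Terminal payoffs (S − K): max(71.67, 0) = 71.67, max(-26, 0) = 0, max(-74.16, 0) = 0
Node u (S = 135.3): V_u = e^(−0.015)·[0.4335·71.6709 + 0.5665·0.0000] = 30.6036
Node d (S = 66.71): V_d = e^(−0.015)·[0.4335·0.0000 + 0.5665·0.0000] = 0.0000
Node 0 (S = 95): V_0 = e^(−0.015)·[0.4335·30.6036 + 0.5665·0.0000] = 13.0678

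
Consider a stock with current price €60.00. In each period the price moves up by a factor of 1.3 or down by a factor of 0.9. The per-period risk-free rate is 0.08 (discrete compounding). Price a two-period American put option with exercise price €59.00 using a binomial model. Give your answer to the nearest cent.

€2.70

Risk-neutral probability p = (1 + 0.08 − 0.9)/(1.3 − 0.9) = 0.1800/0.4000 = 0.4500
Terminal stock prices: S_uu = 101.4, S_ud = 70.2, S_dd = 48.6
Terminal payoffs (K − S): max(-42.4, 0) = 0, max(-11.2, 0) = 0, max(10.4, 0) = 10.4
Node u (S = 78): continuation = 1/1.08·[0.4500·0.0000 + 0.5500·0.0000] = 0.0000; exercise value = 0.0000 ≤ continuation, so V_u = 0.0000
Node d (S = 54): continuation = 1/1.08·[0.4500·0.0000 + 0.5500·10.4000] = 5.2963; exercise value = 5.0000 ≤ continuation, so V_d = 5.2963
Node 0 (S = 60): continuation = 1/1.08·[0.4500·0.0000 + 0.5500·5.2963] = 2.6972; exercise value = 0.0000 ≤ continuation, so V_0 = 2.6972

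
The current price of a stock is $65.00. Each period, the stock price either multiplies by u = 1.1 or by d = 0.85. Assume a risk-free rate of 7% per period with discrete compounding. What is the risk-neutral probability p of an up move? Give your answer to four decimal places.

p = 0.8800

Risk-neutral probability p = (1 + 0.07 − 0.85)/(1.1 − 0.85) = 0.2200/0.2500 = 0.8800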